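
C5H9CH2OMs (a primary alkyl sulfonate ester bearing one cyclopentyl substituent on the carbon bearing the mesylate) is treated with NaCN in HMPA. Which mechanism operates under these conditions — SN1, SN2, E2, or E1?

Conditions: a primary substrate with a strong nucleophile in the polar aprotic solvent HMPA.
These conditions are the textbook signature of the SN2 pathway.
An unhindered substrate with a strong nucleophile in a polar aprotic solvent favours one-step backside displacement.

SN2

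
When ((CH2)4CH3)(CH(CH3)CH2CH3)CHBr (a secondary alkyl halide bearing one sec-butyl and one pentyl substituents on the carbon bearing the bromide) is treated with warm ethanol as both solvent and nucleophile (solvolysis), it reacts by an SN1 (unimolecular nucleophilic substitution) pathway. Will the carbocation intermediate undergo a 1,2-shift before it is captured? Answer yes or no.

yes

The first-formed carbocation is secondary.
The adjacent sec-butyl carbon already bears 2 other carbon substituents and has a hydrogen to migrate; after a 1,2-hydride shift from that carbon the positive charge sits on a tertiary centre.
Tertiary is more stable than secondary, so the shift occurs.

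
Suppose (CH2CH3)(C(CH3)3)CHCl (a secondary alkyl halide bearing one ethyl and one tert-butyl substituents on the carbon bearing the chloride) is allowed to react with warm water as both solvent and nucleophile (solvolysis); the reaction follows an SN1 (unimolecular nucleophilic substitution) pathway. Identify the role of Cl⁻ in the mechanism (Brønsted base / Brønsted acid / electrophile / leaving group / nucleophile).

leaving group

Step 1: Ionisation: the C–Cl σ-bond cleaves heterolytically; both bonding electrons depart with Cl⁻, leaving a secondary carbocation at the α-carbon.
Cl⁻ departs with both electrons of the breaking σ-bond — that is the definition of a leaving group.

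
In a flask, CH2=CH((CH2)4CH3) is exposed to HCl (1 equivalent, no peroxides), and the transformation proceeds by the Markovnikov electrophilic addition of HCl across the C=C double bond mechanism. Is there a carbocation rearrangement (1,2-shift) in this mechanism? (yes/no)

The first-formed carbocation is secondary.
No single 1,2-shift to an adjacent carbon would produce a more-substituted cation than the one already present, so no rearrangement occurs.

no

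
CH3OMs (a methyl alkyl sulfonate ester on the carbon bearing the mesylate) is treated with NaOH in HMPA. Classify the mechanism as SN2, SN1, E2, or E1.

Conditions: a methyl substrate with a strong nucleophile in the polar aprotic solvent HMPA.
These conditions are the textbook signature of the SN2 pathway.
An unhindered substrate with a strong nucleophile in a polar aprotic solvent favours one-step backside displacement.

SN2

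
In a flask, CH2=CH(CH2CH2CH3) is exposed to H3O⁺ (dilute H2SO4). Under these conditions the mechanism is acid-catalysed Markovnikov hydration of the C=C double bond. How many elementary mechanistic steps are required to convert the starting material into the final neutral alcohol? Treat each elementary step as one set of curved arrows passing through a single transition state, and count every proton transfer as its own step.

Step 1: The π electrons of the C=C bond attack a proton of H3O⁺; Markovnikov addition places the new C–H on the less-substituted alkene carbon, so the positive charge ends up on the more-substituted carbon — a secondary carbocation. H2O is released.
(No 1,2-shift: no single shift to an adjacent carbon would give a more stable cation.)
Step 2: Nucleophilic capture of the cation by H2O produces the protonated alcohol (an oxonium ion).
Step 3: Proton transfer from the O–H of the oxonium ion to H2O completes the catalytic cycle and yields the alcohol.
Total: 3 elementary steps.

3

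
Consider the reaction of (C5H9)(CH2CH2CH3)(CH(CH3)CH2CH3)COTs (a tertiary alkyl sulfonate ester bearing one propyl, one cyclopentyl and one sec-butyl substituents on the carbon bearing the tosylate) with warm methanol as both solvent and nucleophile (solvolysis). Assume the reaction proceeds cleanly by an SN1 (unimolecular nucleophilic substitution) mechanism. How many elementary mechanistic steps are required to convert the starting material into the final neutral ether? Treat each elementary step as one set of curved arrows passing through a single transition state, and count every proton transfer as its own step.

3

Step 1: Ionisation: the C–O σ-bond cleaves heterolytically; both bonding electrons depart with TsO⁻, leaving a tertiary carbocation at the α-carbon.
(No 1,2-shift: no single shift to an adjacent carbon would give a more stable cation.)
Step 2: A lone pair on the oxygen of CH3OH attacks the carbocation, forming a new C–O σ-bond and an oxonium ion.
Step 3: Deprotonation of the oxonium oxygen by solvent methanol yields the neutral ether.
Total: 3 elementary steps.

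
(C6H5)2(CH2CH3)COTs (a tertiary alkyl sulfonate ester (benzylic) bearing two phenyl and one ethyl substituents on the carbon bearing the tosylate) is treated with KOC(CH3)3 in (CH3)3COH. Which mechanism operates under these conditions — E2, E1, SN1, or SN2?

E2

Conditions: a strong/bulky base with a tertiary substrate bearing a β-hydrogen.
These conditions are the textbook signature of the E2 pathway.
A strong (often hindered) base removes a β-H in concert with loss of the leaving group — bimolecular elimination.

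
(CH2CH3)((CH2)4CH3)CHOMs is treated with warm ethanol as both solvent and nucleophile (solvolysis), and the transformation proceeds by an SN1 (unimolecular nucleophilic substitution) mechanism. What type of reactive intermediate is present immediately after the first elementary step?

secondary carbocation

Step 1: The C–O bond breaks with both electrons going to the mesylate; MsO⁻ leaves and a secondary carbocation remains.
After step 1 the species present is a secondary carbocation.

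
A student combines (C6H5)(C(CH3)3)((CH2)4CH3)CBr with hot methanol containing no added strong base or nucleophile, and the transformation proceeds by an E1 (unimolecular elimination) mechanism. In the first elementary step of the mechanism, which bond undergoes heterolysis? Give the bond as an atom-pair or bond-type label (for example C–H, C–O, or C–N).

C–Br

Step 1: Rate-determining heterolysis of the C–Br bond gives Br⁻ and a tertiary carbocation.
The bond broken in this step is the C–Br bond.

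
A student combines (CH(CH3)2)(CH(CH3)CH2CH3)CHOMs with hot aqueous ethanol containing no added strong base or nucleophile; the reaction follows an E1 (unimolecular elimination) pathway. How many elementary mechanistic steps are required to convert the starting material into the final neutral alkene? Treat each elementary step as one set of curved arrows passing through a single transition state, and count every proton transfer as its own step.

3

Step 1: Unassisted departure of MsO⁻ (taking the C–O bonding pair) generates a secondary carbocation.
Step 2: A 1,2-hydride shift from the adjacent sec-butyl carbon moves the positive charge from the secondary centre to an adjacent carbon, generating a more stable tertiary carbocation.
Step 3: A weak base (a water (or ethanol) molecule from the solvent) removes a proton from a carbon adjacent to the cationic centre; the electrons of that C–H bond become the new π(C=C) bond, giving the alkene.
Total: 3 elementary steps.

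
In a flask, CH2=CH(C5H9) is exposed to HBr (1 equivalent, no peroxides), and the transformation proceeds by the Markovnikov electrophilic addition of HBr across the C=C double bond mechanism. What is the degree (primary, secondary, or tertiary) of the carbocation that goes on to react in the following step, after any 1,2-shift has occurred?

tertiary

Step 1: The π electrons of the C=C bond attack a proton of HBr; Markovnikov addition places the new C–H on the less-substituted alkene carbon, so the positive charge ends up on the more-substituted carbon — a secondary carbocation. The H–Br bond breaks heterolytically, releasing Br⁻.
Step 2: A hydride (H with its bonding pair) migrates from the adjacent cyclopentyl carbon to the cationic centre — a 1,2-hydride shift — upgrading the secondary cation to a tertiary one.
The cation rearranges from secondary to tertiary via a 1,2-hydride shift from the adjacent cyclopentyl carbon; the tertiary cation is what reacts next.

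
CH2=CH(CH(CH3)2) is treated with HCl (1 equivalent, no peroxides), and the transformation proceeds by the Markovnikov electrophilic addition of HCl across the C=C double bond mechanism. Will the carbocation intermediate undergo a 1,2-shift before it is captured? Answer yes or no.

The first-formed carbocation is secondary.
The adjacent isopropyl carbon already bears 2 other carbon substituents and has a hydrogen to migrate; after a 1,2-hydride shift from that carbon the positive charge sits on a tertiary centre.
Tertiary is more stable than secondary, so the shift occurs.

yes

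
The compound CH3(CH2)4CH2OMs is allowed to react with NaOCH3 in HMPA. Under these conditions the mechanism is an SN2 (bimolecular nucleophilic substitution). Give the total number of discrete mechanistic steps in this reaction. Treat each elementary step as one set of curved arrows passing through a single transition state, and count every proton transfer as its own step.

1

Step 1: The methoxide nucleophile donates a lone pair from O to the α-carbon in a backside attack; simultaneously the C–O σ-bond breaks and both of its electrons leave with MsO⁻. One concerted step with inversion of configuration.
Total: 1 elementary step.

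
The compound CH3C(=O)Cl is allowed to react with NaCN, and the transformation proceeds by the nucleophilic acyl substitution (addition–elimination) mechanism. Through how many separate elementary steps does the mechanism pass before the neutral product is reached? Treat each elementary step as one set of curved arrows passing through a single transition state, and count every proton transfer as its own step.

2

Step 1: CN⁻ adds to the carbonyl carbon; the C=O π electrons shift onto oxygen and a tetrahedral alkoxide intermediate forms.
Step 2: Collapse of the tetrahedral intermediate: the alkoxide oxygen pushes its lone pair back to re-form C=O while Cl⁻ leaves.
Total: 2 elementary steps.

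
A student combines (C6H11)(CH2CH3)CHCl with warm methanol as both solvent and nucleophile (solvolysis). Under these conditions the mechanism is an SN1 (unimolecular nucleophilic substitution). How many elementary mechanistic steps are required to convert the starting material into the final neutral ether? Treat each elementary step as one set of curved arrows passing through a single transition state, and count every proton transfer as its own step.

4

Step 1: The C–Cl bond breaks with both electrons going to the chloride; Cl⁻ leaves and a secondary carbocation remains.
Step 2: A hydride (H with its bonding pair) migrates from the adjacent cyclohexyl carbon to the cationic centre — a 1,2-hydride shift — upgrading the secondary cation to a tertiary one.
Step 3: Nucleophilic capture: the oxygen of CH3OH bonds to the cationic carbon, producing an oxonium-ion intermediate.
Step 4: Proton transfer from the O–H of the oxonium ion to a solvent molecule delivers the neutral ether.
Total: 4 elementary steps.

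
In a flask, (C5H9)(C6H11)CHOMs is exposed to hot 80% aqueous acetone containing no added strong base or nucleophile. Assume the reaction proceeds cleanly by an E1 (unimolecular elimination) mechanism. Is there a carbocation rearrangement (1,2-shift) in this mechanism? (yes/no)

The first-formed carbocation is secondary.
The adjacent cyclopentyl carbon already bears 2 other carbon substituents and has a hydrogen to migrate; after a 1,2-hydride shift from that carbon the positive charge sits on a tertiary centre.
Tertiary is more stable than secondary, so the shift occurs.

yes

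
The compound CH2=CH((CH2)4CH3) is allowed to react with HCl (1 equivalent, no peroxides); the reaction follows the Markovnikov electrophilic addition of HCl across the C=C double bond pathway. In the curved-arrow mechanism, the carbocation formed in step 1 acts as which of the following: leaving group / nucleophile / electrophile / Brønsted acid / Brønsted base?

Step 2: Nucleophilic attack by Cl⁻ on the carbocation completes the addition, giving R–Cl.
The carbocation formed in step 1 accepts an electron pair into an empty or π* orbital — it is the electrophile.

electrophile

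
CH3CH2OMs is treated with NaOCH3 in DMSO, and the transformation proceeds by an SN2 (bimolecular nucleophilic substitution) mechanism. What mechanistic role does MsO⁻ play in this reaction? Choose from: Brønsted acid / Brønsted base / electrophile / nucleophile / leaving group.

leaving group

Step 1: Backside attack by CH3O⁻ on the carbon bearing the mesylate: the new C–O bond forms as the C–O bond breaks, with Walden inversion at carbon.
MsO⁻ departs with both electrons of the breaking σ-bond — that is the definition of a leaving group.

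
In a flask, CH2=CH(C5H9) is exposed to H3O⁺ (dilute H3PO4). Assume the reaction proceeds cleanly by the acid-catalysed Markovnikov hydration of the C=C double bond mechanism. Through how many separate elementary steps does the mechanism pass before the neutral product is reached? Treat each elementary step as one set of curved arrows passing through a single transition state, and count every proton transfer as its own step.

4

Step 1: The π electrons of the C=C bond attack a proton of H3O⁺; Markovnikov addition places the new C–H on the less-substituted alkene carbon, so the positive charge ends up on the more-substituted carbon — a secondary carbocation. H2O is released.
Step 2: A hydride (H with its bonding pair) migrates from the adjacent cyclopentyl carbon to the cationic centre — a 1,2-hydride shift — upgrading the secondary cation to a tertiary one.
Step 3: A lone pair on the oxygen of H2O attacks the carbocation, forming a C–O bond and an oxonium ion (a protonated alcohol).
Step 4: Deprotonation of the oxonium ion by a water molecule delivers the neutral alcohol and regenerates the acid catalyst.
Total: 4 elementary steps.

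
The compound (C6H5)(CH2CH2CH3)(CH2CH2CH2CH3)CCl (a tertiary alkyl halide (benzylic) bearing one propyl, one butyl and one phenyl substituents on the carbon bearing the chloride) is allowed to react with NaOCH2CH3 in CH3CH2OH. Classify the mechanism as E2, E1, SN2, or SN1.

Conditions: a strong base with a tertiary substrate bearing a β-hydrogen.
These conditions are the textbook signature of the E2 pathway.
A strong (often hindered) base removes a β-H in concert with loss of the leaving group — bimolecular elimination.

E2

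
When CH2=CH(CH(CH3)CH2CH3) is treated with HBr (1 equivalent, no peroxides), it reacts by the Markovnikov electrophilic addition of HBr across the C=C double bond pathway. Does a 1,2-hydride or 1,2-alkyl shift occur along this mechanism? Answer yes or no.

The first-formed carbocation is secondary.
The adjacent sec-butyl carbon already bears 2 other carbon substituents and has a hydrogen to migrate; after a 1,2-hydride shift from that carbon the positive charge sits on a tertiary centre.
Tertiary is more stable than secondary, so the shift occurs.

yes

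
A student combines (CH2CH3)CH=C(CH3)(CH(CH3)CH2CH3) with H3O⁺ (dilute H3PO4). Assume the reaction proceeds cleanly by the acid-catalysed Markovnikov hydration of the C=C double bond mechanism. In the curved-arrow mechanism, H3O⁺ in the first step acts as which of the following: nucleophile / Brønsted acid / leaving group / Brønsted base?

Step 1: Protonation of the alkene by H3O⁺: the π bond acts as the nucleophile and picks up H⁺, giving the more stable (Markovnikov) tertiary carbocation. H2O is released.
H3O⁺ in the first step donates a proton in a proton-transfer step — a Brønsted acid.

Brønsted acid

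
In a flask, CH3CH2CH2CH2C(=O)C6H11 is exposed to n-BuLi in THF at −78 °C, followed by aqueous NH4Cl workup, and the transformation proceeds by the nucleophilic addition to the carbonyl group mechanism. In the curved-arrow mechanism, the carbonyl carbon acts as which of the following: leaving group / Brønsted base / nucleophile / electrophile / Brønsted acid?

electrophile

Step 1: Nucleophilic addition: the carbanion-like carbon of n-BuLi adds to the carbonyl carbon, pushing the π(C=O) electron pair onto oxygen and giving a tetrahedral alkoxide.
The carbonyl carbon accepts an electron pair into an empty or π* orbital — it is the electrophile.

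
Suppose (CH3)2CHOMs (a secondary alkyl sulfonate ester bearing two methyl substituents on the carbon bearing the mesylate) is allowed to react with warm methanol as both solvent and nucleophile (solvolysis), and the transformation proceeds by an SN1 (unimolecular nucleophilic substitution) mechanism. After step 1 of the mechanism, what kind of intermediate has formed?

secondary carbocation

Step 1: Rate-determining heterolysis of the C–O bond gives MsO⁻ and a secondary carbocation.
After step 1 the species present is a secondary carbocation.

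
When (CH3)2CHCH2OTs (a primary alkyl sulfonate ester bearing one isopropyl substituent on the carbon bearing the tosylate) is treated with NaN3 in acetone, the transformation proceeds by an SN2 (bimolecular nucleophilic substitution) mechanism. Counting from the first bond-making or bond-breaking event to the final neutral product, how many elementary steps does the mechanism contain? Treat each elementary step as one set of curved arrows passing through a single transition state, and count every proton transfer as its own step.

1

Step 1: The azide nucleophile donates a lone pair from N to the α-carbon in a backside attack; simultaneously the C–O σ-bond breaks and both of its electrons leave with TsO⁻. One concerted step with inversion of configuration.
Total: 1 elementary step.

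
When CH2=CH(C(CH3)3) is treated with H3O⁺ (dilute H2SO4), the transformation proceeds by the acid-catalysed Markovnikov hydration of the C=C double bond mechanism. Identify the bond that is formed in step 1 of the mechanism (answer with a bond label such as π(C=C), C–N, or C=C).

C–H

Step 1: Protonation of the alkene by H3O⁺: the π bond acts as the nucleophile and picks up H⁺, giving the more stable (Markovnikov) secondary carbocation. H2O is released.
The bond formed in this step is the C–H bond.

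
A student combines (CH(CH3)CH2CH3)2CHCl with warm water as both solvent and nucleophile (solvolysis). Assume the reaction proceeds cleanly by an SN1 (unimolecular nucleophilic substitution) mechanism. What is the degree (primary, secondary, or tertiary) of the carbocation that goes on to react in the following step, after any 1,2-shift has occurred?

tertiary

Step 1: The C–Cl bond breaks with both electrons going to the chloride; Cl⁻ leaves and a secondary carbocation remains.
Step 2: Carbocation rearrangement: a 1,2-hydride shift from the adjacent sec-butyl carbon converts the initially-formed secondary cation into the more stable tertiary cation.
The cation rearranges from secondary to tertiary via a 1,2-hydride shift from the adjacent sec-butyl carbon; the tertiary cation is what reacts next.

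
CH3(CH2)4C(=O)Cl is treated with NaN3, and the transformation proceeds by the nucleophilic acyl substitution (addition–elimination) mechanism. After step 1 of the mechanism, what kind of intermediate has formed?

Step 1: A lone pair on the N of N3⁻ attacks the electrophilic acyl carbon; the π(C=O) electrons move onto oxygen, giving a tetrahedral intermediate.
After step 1 the species present is a tetrahedral intermediate.

tetrahedral intermediate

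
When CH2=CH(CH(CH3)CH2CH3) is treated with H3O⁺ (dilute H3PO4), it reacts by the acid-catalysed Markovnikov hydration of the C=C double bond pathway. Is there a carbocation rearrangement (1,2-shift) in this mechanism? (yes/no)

The first-formed carbocation is secondary.
The adjacent sec-butyl carbon already bears 2 other carbon substituents and has a hydrogen to migrate; after a 1,2-hydride shift from that carbon the positive charge sits on a tertiary centre.
Tertiary is more stable than secondary, so the shift occurs.

yes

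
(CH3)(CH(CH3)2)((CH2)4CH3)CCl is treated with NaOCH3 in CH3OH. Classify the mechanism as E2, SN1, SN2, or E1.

Conditions: a strong base with a tertiary substrate bearing a β-hydrogen.
These conditions are the textbook signature of the E2 pathway.
A strong (often hindered) base removes a β-H in concert with loss of the leaving group — bimolecular elimination.

E2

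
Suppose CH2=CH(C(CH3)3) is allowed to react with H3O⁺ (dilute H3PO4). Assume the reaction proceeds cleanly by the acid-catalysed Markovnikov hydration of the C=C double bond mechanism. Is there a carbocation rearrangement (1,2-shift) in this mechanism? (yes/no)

The first-formed carbocation is secondary.
The adjacent tert-butyl carbon has no hydrogen but bears methyl groups; migration of one methyl with its bonding pair (a 1,2-methyl shift) places the charge on a tertiary centre.
Tertiary is more stable than secondary, so the shift occurs.

yes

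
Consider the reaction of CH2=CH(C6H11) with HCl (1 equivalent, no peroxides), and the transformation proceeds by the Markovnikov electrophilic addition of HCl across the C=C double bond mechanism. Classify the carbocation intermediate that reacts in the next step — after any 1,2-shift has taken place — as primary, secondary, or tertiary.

tertiary

Step 1: Electrophilic addition begins with the π(C=C) electrons forming a bond to the proton of HCl. Following Markovnikov's rule, the resulting cation is secondary. The H–Cl bond breaks heterolytically, releasing Cl⁻.
Step 2: A 1,2-hydride shift from the adjacent cyclohexyl carbon moves the positive charge from the secondary centre to an adjacent carbon, generating a more stable tertiary carbocation.
The cation rearranges from secondary to tertiary via a 1,2-hydride shift from the adjacent cyclohexyl carbon; the tertiary cation is what reacts next.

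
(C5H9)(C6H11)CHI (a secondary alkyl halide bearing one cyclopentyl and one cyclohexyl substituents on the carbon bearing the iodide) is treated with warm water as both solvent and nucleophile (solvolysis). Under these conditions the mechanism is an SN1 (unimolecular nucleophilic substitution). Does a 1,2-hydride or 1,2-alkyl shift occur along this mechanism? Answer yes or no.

yes

The first-formed carbocation is secondary.
The adjacent cyclopentyl carbon already bears 2 other carbon substituents and has a hydrogen to migrate; after a 1,2-hydride shift from that carbon the positive charge sits on a tertiary centre.
Tertiary is more stable than secondary, so the shift occurs.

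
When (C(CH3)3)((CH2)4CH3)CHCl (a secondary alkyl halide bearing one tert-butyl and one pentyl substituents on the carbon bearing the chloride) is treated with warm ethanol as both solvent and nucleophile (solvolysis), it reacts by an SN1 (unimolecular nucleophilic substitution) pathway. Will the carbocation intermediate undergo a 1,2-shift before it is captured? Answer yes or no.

yes

The first-formed carbocation is secondary.
The adjacent tert-butyl carbon has no hydrogen but bears methyl groups; migration of one methyl with its bonding pair (a 1,2-methyl shift) places the charge on a tertiary centre.
Tertiary is more stable than secondary, so the shift occurs.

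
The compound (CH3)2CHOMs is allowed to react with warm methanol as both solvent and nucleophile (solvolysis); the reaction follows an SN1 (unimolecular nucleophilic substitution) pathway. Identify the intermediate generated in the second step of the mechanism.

Step 1: The C–O bond breaks with both electrons going to the mesylate; MsO⁻ leaves and a secondary carbocation remains.
Step 2: Nucleophilic capture: the oxygen of CH3OH bonds to the cationic carbon, producing an oxonium-ion intermediate.
After step 2 the species present is an oxonium ion.

oxonium ion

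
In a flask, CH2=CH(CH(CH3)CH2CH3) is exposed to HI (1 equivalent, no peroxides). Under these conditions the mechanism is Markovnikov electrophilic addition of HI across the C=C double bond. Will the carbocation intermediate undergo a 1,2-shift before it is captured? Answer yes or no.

The first-formed carbocation is secondary.
The adjacent sec-butyl carbon already bears 2 other carbon substituents and has a hydrogen to migrate; after a 1,2-hydride shift from that carbon the positive charge sits on a tertiary centre.
Tertiary is more stable than secondary, so the shift occurs.

yes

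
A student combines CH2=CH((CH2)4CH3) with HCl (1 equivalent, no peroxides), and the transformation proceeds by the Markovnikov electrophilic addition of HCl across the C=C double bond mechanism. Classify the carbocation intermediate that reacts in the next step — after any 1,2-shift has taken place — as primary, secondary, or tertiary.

Step 1: Protonation of the alkene by HCl: the π bond acts as the nucleophile and picks up H⁺, giving the more stable (Markovnikov) secondary carbocation. The H–Cl bond breaks heterolytically, releasing Cl⁻.
No single 1,2-shift to an adjacent carbon would give a more-substituted cation, so no rearrangement occurs.

secondary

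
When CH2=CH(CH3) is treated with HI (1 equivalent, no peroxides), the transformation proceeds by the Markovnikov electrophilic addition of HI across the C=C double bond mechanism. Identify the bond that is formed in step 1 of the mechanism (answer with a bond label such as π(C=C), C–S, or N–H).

Step 1: Electrophilic addition begins with the π(C=C) electrons forming a bond to the proton of HI. Following Markovnikov's rule, the resulting cation is secondary. The H–I bond breaks heterolytically, releasing I⁻.
The bond formed in this step is the C–H bond.

C–H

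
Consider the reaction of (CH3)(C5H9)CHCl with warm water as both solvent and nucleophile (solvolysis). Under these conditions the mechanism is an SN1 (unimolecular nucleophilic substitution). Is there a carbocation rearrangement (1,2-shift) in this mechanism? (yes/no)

The first-formed carbocation is secondary.
The adjacent cyclopentyl carbon already bears 2 other carbon substituents and has a hydrogen to migrate; after a 1,2-hydride shift from that carbon the positive charge sits on a tertiary centre.
Tertiary is more stable than secondary, so the shift occurs.

yes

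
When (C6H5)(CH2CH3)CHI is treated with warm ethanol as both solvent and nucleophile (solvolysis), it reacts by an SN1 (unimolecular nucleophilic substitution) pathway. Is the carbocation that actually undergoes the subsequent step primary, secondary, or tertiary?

secondary

Step 1: Ionisation: the C–I σ-bond cleaves heterolytically; both bonding electrons depart with I⁻, leaving a secondary carbocation at the α-carbon.
No single 1,2-shift to an adjacent carbon would give a more-substituted cation, so no rearrangement occurs.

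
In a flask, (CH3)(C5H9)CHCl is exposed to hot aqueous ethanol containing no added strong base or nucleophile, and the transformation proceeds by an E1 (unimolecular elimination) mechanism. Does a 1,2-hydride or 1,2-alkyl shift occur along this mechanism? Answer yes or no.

yes

The first-formed carbocation is secondary.
The adjacent cyclopentyl carbon already bears 2 other carbon substituents and has a hydrogen to migrate; after a 1,2-hydride shift from that carbon the positive charge sits on a tertiary centre.
Tertiary is more stable than secondary, so the shift occurs.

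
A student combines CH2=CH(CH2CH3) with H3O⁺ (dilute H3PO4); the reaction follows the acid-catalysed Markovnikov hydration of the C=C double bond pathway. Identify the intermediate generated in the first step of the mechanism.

secondary carbocation

Step 1: Electrophilic addition begins with the π(C=C) electrons forming a bond to the proton of H3O⁺. Following Markovnikov's rule, the resulting cation is secondary. H2O is released.
After step 1 the species present is a secondary carbocation.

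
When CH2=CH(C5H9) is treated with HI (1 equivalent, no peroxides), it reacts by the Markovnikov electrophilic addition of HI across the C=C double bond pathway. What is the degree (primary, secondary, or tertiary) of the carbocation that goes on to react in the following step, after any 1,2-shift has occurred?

Step 1: Protonation of the alkene by HI: the π bond acts as the nucleophile and picks up H⁺, giving the more stable (Markovnikov) secondary carbocation. The H–I bond breaks heterolytically, releasing I⁻.
Step 2: A 1,2-hydride shift from the adjacent cyclopentyl carbon moves the positive charge from the secondary centre to an adjacent carbon, generating a more stable tertiary carbocation.
The cation rearranges from secondary to tertiary via a 1,2-hydride shift from the adjacent cyclopentyl carbon; the tertiary cation is what reacts next.

tertiary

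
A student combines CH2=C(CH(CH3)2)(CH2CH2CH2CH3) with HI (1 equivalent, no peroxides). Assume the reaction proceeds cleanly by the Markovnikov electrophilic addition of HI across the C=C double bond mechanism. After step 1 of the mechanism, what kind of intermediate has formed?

Step 1: Electrophilic addition begins with the π(C=C) electrons forming a bond to the proton of HI. Following Markovnikov's rule, the resulting cation is tertiary. The H–I bond breaks heterolytically, releasing I⁻.
After step 1 the species present is a tertiary carbocation.

tertiary carbocation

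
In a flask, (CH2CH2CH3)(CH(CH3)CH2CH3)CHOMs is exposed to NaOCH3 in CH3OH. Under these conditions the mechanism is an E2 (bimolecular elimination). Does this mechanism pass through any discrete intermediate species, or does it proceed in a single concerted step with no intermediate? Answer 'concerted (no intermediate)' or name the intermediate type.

concerted (no intermediate)

Concerted anti-periplanar elimination: CH3O⁻ abstracts a β-H while MsO⁻ leaves, and the C–H electrons become the new C=C π bond — all in a single transition state.
All bond changes occur in one transition state; no discrete intermediate is formed.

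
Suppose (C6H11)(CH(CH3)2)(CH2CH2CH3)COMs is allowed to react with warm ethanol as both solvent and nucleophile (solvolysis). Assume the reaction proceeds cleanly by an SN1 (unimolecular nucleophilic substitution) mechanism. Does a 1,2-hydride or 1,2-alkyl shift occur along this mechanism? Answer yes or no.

The first-formed carbocation is tertiary.
No single 1,2-shift to an adjacent carbon would produce a more-substituted cation than the one already present, so no rearrangement occurs.

no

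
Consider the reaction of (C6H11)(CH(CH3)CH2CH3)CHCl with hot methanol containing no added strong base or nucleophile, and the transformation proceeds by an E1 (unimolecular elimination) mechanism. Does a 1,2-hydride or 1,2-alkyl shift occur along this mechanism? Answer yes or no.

The first-formed carbocation is secondary.
The adjacent sec-butyl carbon already bears 2 other carbon substituents and has a hydrogen to migrate; after a 1,2-hydride shift from that carbon the positive charge sits on a tertiary centre.
Tertiary is more stable than secondary, so the shift occurs.

yes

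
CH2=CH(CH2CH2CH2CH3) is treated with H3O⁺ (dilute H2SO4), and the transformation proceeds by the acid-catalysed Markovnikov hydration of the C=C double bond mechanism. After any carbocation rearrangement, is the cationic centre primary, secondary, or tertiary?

secondary

Step 1: The π electrons of the C=C bond attack a proton of H3O⁺; Markovnikov addition places the new C–H on the less-substituted alkene carbon, so the positive charge ends up on the more-substituted carbon — a secondary carbocation. H2O is released.
No single 1,2-shift to an adjacent carbon would give a more-substituted cation, so no rearrangement occurs.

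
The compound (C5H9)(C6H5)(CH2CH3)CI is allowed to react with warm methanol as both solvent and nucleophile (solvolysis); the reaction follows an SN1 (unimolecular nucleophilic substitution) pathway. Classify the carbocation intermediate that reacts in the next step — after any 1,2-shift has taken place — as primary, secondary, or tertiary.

Step 1: Rate-determining heterolysis of the C–I bond gives I⁻ and a tertiary carbocation.
No single 1,2-shift to an adjacent carbon would give a more-substituted cation, so no rearrangement occurs.

tertiary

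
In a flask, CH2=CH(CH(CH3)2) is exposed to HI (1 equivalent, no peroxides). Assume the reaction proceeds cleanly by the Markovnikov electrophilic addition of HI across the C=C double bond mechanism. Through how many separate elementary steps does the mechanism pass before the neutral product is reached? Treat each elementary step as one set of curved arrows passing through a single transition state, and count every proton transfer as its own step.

Step 1: Protonation of the alkene by HI: the π bond acts as the nucleophile and picks up H⁺, giving the more stable (Markovnikov) secondary carbocation. The H–I bond breaks heterolytically, releasing I⁻.
Step 2: A 1,2-hydride shift from the adjacent isopropyl carbon moves the positive charge from the secondary centre to an adjacent carbon, generating a more stable tertiary carbocation.
Step 3: The I⁻ anion donates a lone pair to the carbocation, forming the new C–I σ-bond and giving the neutral alkyl halide.
Total: 3 elementary steps.

3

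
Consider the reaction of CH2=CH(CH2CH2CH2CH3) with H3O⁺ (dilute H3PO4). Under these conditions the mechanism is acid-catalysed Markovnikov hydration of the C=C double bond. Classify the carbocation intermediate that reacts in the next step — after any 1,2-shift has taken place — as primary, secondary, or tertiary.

Step 1: The π electrons of the C=C bond attack a proton of H3O⁺; Markovnikov addition places the new C–H on the less-substituted alkene carbon, so the positive charge ends up on the more-substituted carbon — a secondary carbocation. H2O is released.
No single 1,2-shift to an adjacent carbon would give a more-substituted cation, so no rearrangement occurs.

secondary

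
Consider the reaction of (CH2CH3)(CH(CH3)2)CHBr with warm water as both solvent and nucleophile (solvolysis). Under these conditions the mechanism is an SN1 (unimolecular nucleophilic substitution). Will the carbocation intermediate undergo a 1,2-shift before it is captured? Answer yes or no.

yes

The first-formed carbocation is secondary.
The adjacent isopropyl carbon already bears 2 other carbon substituents and has a hydrogen to migrate; after a 1,2-hydride shift from that carbon the positive charge sits on a tertiary centre.
Tertiary is more stable than secondary, so the shift occurs.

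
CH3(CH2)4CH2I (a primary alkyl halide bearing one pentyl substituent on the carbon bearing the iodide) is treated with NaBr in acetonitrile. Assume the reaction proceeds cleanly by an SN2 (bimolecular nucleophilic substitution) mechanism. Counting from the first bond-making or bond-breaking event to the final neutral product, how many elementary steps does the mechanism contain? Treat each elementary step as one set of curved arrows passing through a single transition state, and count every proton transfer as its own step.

Step 1: The bromide nucleophile donates a lone pair from Br to the α-carbon in a backside attack; simultaneously the C–I σ-bond breaks and both of its electrons leave with I⁻. One concerted step with inversion of configuration.
Total: 1 elementary step.

1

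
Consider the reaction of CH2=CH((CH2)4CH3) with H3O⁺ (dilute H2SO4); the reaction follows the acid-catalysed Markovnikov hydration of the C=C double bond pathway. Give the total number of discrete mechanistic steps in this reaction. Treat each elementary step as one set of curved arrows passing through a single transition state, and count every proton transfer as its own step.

3

Step 1: The π electrons of the C=C bond attack a proton of H3O⁺; Markovnikov addition places the new C–H on the less-substituted alkene carbon, so the positive charge ends up on the more-substituted carbon — a secondary carbocation. H2O is released.
(No 1,2-shift: no single shift to an adjacent carbon would give a more stable cation.)
Step 2: Nucleophilic capture of the cation by H2O produces the protonated alcohol (an oxonium ion).
Step 3: H2O removes a proton from the oxonium oxygen, regenerating H3O⁺ and giving the neutral alcohol.
Total: 3 elementary steps.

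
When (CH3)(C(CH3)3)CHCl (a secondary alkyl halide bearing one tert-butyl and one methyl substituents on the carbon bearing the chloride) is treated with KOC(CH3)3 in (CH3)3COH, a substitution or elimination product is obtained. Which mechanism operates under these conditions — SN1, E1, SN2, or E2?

E2

Conditions: a strong/bulky base with a secondary substrate bearing a β-hydrogen.
These conditions are the textbook signature of the E2 pathway.
A strong (often hindered) base removes a β-H in concert with loss of the leaving group — bimolecular elimination.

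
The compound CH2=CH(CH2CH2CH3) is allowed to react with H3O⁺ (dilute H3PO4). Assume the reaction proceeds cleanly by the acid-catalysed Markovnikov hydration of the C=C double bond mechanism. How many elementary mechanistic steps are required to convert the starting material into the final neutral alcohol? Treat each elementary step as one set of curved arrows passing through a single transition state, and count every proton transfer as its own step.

3

Step 1: Protonation of the alkene by H3O⁺: the π bond acts as the nucleophile and picks up H⁺, giving the more stable (Markovnikov) secondary carbocation. H2O is released.
(No 1,2-shift: no single shift to an adjacent carbon would give a more stable cation.)
Step 2: Nucleophilic capture of the cation by H2O produces the protonated alcohol (an oxonium ion).
Step 3: H2O removes a proton from the oxonium oxygen, regenerating H3O⁺ and giving the neutral alcohol.
Total: 3 elementary steps.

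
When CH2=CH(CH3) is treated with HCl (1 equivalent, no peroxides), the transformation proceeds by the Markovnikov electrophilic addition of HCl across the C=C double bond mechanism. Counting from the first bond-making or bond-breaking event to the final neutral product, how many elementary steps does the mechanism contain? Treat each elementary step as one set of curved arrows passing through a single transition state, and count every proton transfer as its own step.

Step 1: Electrophilic addition begins with the π(C=C) electrons forming a bond to the proton of HCl. Following Markovnikov's rule, the resulting cation is secondary. The H–Cl bond breaks heterolytically, releasing Cl⁻.
(No 1,2-shift: no single shift to an adjacent carbon would give a more stable cation.)
Step 2: The Cl⁻ anion donates a lone pair to the carbocation, forming the new C–Cl σ-bond and giving the neutral alkyl halide.
Total: 2 elementary steps.

2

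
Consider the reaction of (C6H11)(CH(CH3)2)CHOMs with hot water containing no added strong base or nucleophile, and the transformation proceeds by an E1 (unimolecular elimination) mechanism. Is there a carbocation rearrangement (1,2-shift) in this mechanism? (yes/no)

yes

The first-formed carbocation is secondary.
The adjacent isopropyl carbon already bears 2 other carbon substituents and has a hydrogen to migrate; after a 1,2-hydride shift from that carbon the positive charge sits on a tertiary centre.
Tertiary is more stable than secondary, so the shift occurs.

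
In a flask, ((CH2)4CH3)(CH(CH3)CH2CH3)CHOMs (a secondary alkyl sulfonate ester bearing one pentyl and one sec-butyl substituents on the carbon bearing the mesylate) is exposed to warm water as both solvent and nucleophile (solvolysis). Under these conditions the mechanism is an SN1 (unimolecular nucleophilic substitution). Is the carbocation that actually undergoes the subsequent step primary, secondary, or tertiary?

tertiary

Step 1: Ionisation: the C–O σ-bond cleaves heterolytically; both bonding electrons depart with MsO⁻, leaving a secondary carbocation at the α-carbon.
Step 2: A 1,2-hydride shift from the adjacent sec-butyl carbon moves the positive charge from the secondary centre to an adjacent carbon, generating a more stable tertiary carbocation.
The cation rearranges from secondary to tertiary via a 1,2-hydride shift from the adjacent sec-butyl carbon; the tertiary cation is what reacts next.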